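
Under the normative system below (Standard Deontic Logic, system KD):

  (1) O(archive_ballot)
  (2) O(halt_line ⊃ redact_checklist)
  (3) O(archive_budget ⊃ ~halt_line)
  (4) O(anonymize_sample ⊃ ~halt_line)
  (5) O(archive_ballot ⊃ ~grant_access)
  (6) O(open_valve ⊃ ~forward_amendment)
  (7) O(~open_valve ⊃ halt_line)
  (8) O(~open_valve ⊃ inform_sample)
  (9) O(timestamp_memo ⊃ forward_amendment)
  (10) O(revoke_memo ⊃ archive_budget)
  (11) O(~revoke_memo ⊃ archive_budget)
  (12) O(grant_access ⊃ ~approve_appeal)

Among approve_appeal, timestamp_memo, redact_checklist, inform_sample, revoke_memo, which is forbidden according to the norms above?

By case analysis on revoke_memo: premise 10 gives O(revoke_memo ⊃ archive_budget) and premise 11 gives O(~revoke_memo ⊃ archive_budget), so O(archive_budget) either way.
With premise 3, O(archive_budget ⊃ ~halt_line), the K-axiom yields O(~halt_line).
The contrapositive of premise 7 (O(~open_valve ⊃ halt_line)) is O(~halt_line ⊃ open_valve), and O(~halt_line) is already established, so O(open_valve).
Premise 6 is O(open_valve ⊃ ~forward_amendment); since O(open_valve), deontic closure gives O(~forward_amendment).
Premise 9, O(timestamp_memo ⊃ forward_amendment), contraposes to O(~forward_amendment ⊃ ~timestamp_memo); with O(~forward_amendment) we get O(~timestamp_memo).
So O(~timestamp_memo) holds, i.e. timestamp_memo is forbidden. None of the other listed options is forbidden under the premises.

timestamp_memo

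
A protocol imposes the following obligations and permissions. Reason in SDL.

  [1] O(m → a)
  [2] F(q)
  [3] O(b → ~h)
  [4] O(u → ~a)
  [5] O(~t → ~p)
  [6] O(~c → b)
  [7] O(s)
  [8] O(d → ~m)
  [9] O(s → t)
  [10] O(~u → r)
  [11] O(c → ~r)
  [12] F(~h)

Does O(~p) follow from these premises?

No

Premise 5 is O(~t → ~p), but O(~t) is not derivable from the premises, so it does not yield O(~p).
No other premise forces O(~p). An ideal world satisfying every premise can still have ~p false, so O(~p) is not derivable.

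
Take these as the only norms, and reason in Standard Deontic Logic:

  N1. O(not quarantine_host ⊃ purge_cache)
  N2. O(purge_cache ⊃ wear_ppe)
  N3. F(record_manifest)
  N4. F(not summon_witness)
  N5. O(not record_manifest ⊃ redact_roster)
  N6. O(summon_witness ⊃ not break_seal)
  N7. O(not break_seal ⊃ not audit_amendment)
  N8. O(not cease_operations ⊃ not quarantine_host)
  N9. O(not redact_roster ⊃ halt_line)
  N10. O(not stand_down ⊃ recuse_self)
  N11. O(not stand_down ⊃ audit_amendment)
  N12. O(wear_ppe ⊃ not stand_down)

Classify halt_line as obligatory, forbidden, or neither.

Premise 9 is O(not redact_roster ⊃ halt_line), but O(not redact_roster) is not derivable from the premises, so it does not yield O(halt_line).
No premise or chain of K-axiom applications forces O(halt_line), and none forces O(not halt_line). So halt_line is neither obligatory nor forbidden under these norms.

Neither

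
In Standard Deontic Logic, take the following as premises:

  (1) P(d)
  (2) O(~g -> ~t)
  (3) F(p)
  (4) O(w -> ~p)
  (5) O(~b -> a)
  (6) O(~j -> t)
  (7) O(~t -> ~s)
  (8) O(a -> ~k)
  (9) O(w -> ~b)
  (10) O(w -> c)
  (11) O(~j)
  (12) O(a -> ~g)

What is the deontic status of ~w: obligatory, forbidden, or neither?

Obligatory

Premise 11 states O(~j) outright.
Applying K to premise 6 (O(~j -> t)) and O(~j) yields O(t).
Premise 2 is O(~g -> ~t); contrapositively O(t -> g). Since O(t) holds, K gives O(g).
Premise 12, O(a -> ~g), contraposes to O(g -> ~a); with O(g) we get O(~a).
Premise 5, O(~b -> a), contraposes to O(~a -> b); with O(~a) we get O(b).
Premise 9 is O(w -> ~b); contrapositively O(b -> ~w). Since O(b) holds, K gives O(~w).
Premises 1, 3, 4, 7, 8, 10 do not contribute to this derivation.
Hence ~w is obligatory.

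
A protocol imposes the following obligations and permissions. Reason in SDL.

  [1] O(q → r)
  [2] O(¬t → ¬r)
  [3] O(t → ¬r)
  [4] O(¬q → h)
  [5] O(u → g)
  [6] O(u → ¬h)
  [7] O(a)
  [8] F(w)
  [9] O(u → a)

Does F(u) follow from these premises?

Yes

Premises 2 and 3 cover both cases: O(¬t → ¬r) and O(t → ¬r). Since ¬t ∨ t is a tautology, O(¬r) follows.
Premise 1 is O(q → r); contrapositively O(¬r → ¬q). Since O(¬r) holds, K gives O(¬q).
From O(¬q) and premise 4, O(¬q → h), we obtain O(h).
Premise 6 is O(u → ¬h); contrapositively O(h → ¬u). Since O(h) holds, K gives O(¬u).
Premises 5, 7, 8, 9 do not contribute to this derivation.
So O(¬u) holds, i.e. F(u). The claim follows.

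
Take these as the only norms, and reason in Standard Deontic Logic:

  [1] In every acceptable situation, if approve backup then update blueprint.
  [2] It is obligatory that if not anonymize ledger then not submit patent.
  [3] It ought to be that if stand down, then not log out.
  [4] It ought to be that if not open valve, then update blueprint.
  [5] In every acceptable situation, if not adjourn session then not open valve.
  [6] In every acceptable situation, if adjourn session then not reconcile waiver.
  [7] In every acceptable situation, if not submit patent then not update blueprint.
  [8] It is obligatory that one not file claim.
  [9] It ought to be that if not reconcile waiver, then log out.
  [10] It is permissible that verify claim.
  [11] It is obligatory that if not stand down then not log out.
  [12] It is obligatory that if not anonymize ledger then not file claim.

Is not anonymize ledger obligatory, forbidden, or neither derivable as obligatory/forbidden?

Premises 3 and 11 cover both cases: O(stand_down → ¬log_out) and O(¬stand_down → ¬log_out). Since stand_down ∨ ¬stand_down is a tautology, O(¬log_out) follows.
Premise 9 is O(¬reconcile_waiver → log_out); contrapositively O(¬log_out → reconcile_waiver). Since O(¬log_out) holds, K gives O(reconcile_waiver).
Premise 6, O(adjourn_session → ¬reconcile_waiver), contraposes to O(reconcile_waiver → ¬adjourn_session); with O(reconcile_waiver) we get O(¬adjourn_session).
Applying K to premise 5 (O(¬adjourn_session → ¬open_valve)) and O(¬adjourn_session) yields O(¬open_valve).
With premise 4, O(¬open_valve → update_blueprint), the K-axiom yields O(update_blueprint).
The contrapositive of premise 7 (O(¬submit_patent → ¬update_blueprint)) is O(update_blueprint → submit_patent), and O(update_blueprint) is already established, so O(submit_patent).
The contrapositive of premise 2 (O(¬anonymize_ledger → ¬submit_patent)) is O(submit_patent → anonymize_ledger), and O(submit_patent) is already established, so O(anonymize_ledger).
Premises 1, 8, 10, 12 do not contribute to this derivation.
Thus O(anonymize_ledger), which is F(¬anonymize_ledger): ¬anonymize_ledger is forbidden.

Forbidden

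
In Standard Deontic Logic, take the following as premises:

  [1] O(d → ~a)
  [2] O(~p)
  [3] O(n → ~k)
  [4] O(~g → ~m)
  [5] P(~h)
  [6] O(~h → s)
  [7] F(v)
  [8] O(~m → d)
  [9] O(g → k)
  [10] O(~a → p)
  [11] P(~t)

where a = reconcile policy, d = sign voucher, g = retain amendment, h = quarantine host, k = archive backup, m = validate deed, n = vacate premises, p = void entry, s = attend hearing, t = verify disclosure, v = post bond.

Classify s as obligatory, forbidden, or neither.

Premise 6 is O(~h → s), but O(~h) is not derivable from the premises (the permission P(~h) asserts only ~O(h), not O(~h)), so it does not yield O(s).
No premise or chain of K-axiom applications forces O(s), and none forces O(~s). So s is neither obligatory nor forbidden under these norms.

Neither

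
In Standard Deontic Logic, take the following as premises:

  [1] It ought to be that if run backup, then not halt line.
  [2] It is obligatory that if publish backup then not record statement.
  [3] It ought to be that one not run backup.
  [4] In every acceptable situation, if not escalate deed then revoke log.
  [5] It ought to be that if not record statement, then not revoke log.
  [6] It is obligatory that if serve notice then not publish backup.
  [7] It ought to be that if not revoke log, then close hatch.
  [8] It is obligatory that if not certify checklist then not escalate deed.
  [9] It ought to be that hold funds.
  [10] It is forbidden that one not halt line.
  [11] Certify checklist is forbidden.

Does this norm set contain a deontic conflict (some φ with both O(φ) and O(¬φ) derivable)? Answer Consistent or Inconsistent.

Consistent

Premise 1 is O(run_backup → ¬halt_line), but O(run_backup) is not derivable from the premises, so it does not yield O(¬halt_line).
So O(¬halt_line) is not derivable, and the apparent clash with O(halt_line) does not arise.
A world satisfying every obligation exists (e.g. certify_checklist=false, close_hatch=false, escalate_deed=false, halt_line=true, hold_funds=true, publish_backup=false, record_statement=true, revoke_log=true, run_backup=false, serve_notice=false); no atom is both obligatory and forbidden, so the set is consistent.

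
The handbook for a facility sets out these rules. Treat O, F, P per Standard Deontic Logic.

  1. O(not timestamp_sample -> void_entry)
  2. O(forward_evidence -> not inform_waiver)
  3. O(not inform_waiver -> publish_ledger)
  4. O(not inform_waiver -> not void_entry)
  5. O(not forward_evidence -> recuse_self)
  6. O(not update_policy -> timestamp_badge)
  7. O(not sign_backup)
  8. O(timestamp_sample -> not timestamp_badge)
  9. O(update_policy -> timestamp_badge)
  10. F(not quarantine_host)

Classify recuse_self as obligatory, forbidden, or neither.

By case analysis on not update_policy: premise 6 gives O(not update_policy -> timestamp_badge) and premise 9 gives O(update_policy -> timestamp_badge), so O(timestamp_badge) either way.
Premise 8, O(timestamp_sample -> not timestamp_badge), contraposes to O(timestamp_badge -> not timestamp_sample); with O(timestamp_badge) we get O(not timestamp_sample).
Premise 1 is O(not timestamp_sample -> void_entry); since O(not timestamp_sample), deontic closure gives O(void_entry).
Premise 4 is O(not inform_waiver -> not void_entry); contrapositively O(void_entry -> inform_waiver). Since O(void_entry) holds, K gives O(inform_waiver).
The contrapositive of premise 2 (O(forward_evidence -> not inform_waiver)) is O(inform_waiver -> not forward_evidence), and O(inform_waiver) is already established, so O(not forward_evidence).
From O(not forward_evidence) and premise 5, O(not forward_evidence -> recuse_self), we obtain O(recuse_self).
Premises 3, 7, 10 do not contribute to this derivation.
Hence recuse_self is obligatory.

Obligatory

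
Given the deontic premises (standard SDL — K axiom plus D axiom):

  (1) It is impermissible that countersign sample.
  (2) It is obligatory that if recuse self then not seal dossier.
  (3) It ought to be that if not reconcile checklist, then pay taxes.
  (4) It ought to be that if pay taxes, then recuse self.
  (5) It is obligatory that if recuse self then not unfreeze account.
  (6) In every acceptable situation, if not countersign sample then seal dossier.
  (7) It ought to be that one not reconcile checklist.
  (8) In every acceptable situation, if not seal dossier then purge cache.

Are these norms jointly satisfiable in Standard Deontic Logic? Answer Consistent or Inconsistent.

Inconsistent

Premise 1 is F(countersign_sample), i.e. O(¬countersign_sample).
Premise 6 is O(¬countersign_sample → seal_dossier); since O(¬countersign_sample), deontic closure gives O(seal_dossier).
Premise 2 is O(recuse_self → ¬seal_dossier); contrapositively O(seal_dossier → ¬recuse_self). Since O(seal_dossier) holds, K gives O(¬recuse_self).
The contrapositive of premise 4 (O(pay_taxes → recuse_self)) is O(¬recuse_self → ¬pay_taxes), and O(¬recuse_self) is already established, so O(¬pay_taxes).
Premise 3 is O(¬reconcile_checklist → pay_taxes); contrapositively O(¬pay_taxes → reconcile_checklist). Since O(¬pay_taxes) holds, K gives O(reconcile_checklist).
But premise 7 directly asserts O(¬reconcile_checklist).
We now have both O(reconcile_checklist) and O(¬reconcile_checklist) — reconcile_checklist is simultaneously obligatory and forbidden, violating the D-axiom.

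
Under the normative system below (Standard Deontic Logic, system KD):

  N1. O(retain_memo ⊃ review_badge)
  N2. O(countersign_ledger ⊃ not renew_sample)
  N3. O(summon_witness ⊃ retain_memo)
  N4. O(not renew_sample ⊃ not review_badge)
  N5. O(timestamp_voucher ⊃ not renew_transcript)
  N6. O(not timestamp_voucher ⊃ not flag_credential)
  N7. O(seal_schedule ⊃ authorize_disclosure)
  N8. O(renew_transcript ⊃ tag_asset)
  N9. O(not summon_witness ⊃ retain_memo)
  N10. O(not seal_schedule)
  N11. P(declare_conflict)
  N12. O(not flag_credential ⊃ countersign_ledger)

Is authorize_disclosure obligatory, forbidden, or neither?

Premise 7 is O(seal_schedule ⊃ authorize_disclosure), but O(seal_schedule) is not derivable from the premises, so it does not yield O(authorize_disclosure).
No premise or chain of K-axiom applications forces O(authorize_disclosure), and none forces O(not authorize_disclosure). So authorize_disclosure is neither obligatory nor forbidden under these norms.

Neither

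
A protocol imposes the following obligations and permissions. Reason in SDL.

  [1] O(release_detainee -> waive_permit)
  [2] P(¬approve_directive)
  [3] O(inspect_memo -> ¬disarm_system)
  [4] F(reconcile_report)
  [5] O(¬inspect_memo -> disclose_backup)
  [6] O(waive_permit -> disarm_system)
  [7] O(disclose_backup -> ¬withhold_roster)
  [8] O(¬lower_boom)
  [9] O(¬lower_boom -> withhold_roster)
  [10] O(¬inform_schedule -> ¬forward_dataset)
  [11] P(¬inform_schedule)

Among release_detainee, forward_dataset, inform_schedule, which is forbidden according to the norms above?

Premise 8 gives O(¬lower_boom).
Premise 9 is O(¬lower_boom -> withhold_roster); since O(¬lower_boom), deontic closure gives O(withhold_roster).
Premise 7 is O(disclose_backup -> ¬withhold_roster); contrapositively O(withhold_roster -> ¬disclose_backup). Since O(withhold_roster) holds, K gives O(¬disclose_backup).
Premise 5 is O(¬inspect_memo -> disclose_backup); contrapositively O(¬disclose_backup -> inspect_memo). Since O(¬disclose_backup) holds, K gives O(inspect_memo).
Applying K to premise 3 (O(inspect_memo -> ¬disarm_system)) and O(inspect_memo) yields O(¬disarm_system).
Premise 6 is O(waive_permit -> disarm_system); contrapositively O(¬disarm_system -> ¬waive_permit). Since O(¬disarm_system) holds, K gives O(¬waive_permit).
Premise 1 is O(release_detainee -> waive_permit); contrapositively O(¬waive_permit -> ¬release_detainee). Since O(¬waive_permit) holds, K gives O(¬release_detainee).
So O(¬release_detainee) holds, i.e. release_detainee is forbidden. None of the other listed options is forbidden under the premises.

release_detainee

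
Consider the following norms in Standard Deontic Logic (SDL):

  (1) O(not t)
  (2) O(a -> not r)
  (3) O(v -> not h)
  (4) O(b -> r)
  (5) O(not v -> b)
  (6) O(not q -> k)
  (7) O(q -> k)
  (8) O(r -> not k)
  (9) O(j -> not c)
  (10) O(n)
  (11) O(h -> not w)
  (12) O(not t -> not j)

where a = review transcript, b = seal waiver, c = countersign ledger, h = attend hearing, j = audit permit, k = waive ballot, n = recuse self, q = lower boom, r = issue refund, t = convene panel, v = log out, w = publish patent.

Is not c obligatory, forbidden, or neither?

Neither

Premise 9 is O(j -> not c), but O(j) is not derivable from the premises, so it does not yield O(not c).
No premise or chain of K-axiom applications forces O(not c), and none forces O(c). So not c is neither obligatory nor forbidden under these norms.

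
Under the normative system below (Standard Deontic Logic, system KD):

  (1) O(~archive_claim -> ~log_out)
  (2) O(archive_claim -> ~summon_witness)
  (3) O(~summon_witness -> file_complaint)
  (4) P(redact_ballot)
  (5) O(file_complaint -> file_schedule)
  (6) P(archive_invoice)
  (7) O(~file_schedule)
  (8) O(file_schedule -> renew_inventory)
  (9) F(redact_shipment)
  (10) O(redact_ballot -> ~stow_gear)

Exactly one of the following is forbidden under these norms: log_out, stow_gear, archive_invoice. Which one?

log_out

Premise 7 states O(~file_schedule) outright.
Premise 5 is O(file_complaint -> file_schedule); contrapositively O(~file_schedule -> ~file_complaint). Since O(~file_schedule) holds, K gives O(~file_complaint).
Premise 3, O(~summon_witness -> file_complaint), contraposes to O(~file_complaint -> summon_witness); with O(~file_complaint) we get O(summon_witness).
Premise 2, O(archive_claim -> ~summon_witness), contraposes to O(summon_witness -> ~archive_claim); with O(summon_witness) we get O(~archive_claim).
From O(~archive_claim) and premise 1, O(~archive_claim -> ~log_out), we obtain O(~log_out).
So O(~log_out) holds, i.e. log_out is forbidden. None of the other listed options is forbidden under the premises.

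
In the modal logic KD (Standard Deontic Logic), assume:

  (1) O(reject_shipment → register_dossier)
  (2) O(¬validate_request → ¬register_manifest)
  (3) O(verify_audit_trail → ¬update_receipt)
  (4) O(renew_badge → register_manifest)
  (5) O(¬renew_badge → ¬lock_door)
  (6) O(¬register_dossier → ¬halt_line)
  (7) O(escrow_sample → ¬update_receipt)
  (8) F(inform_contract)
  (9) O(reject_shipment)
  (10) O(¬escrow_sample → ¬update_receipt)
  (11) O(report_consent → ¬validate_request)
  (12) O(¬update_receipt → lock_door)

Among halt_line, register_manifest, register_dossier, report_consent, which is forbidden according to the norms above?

report_consent

By case analysis on escrow_sample: premise 7 gives O(escrow_sample → ¬update_receipt) and premise 10 gives O(¬escrow_sample → ¬update_receipt), so O(¬update_receipt) either way.
From O(¬update_receipt) and premise 12, O(¬update_receipt → lock_door), we obtain O(lock_door).
Premise 5 is O(¬renew_badge → ¬lock_door); contrapositively O(lock_door → renew_badge). Since O(lock_door) holds, K gives O(renew_badge).
Premise 4 is O(renew_badge → register_manifest); since O(renew_badge), deontic closure gives O(register_manifest).
Premise 2 is O(¬validate_request → ¬register_manifest); contrapositively O(register_manifest → validate_request). Since O(register_manifest) holds, K gives O(validate_request).
Premise 11 is O(report_consent → ¬validate_request); contrapositively O(validate_request → ¬report_consent). Since O(validate_request) holds, K gives O(¬report_consent).
So O(¬report_consent) holds, i.e. report_consent is forbidden. None of the other listed options is forbidden under the premises.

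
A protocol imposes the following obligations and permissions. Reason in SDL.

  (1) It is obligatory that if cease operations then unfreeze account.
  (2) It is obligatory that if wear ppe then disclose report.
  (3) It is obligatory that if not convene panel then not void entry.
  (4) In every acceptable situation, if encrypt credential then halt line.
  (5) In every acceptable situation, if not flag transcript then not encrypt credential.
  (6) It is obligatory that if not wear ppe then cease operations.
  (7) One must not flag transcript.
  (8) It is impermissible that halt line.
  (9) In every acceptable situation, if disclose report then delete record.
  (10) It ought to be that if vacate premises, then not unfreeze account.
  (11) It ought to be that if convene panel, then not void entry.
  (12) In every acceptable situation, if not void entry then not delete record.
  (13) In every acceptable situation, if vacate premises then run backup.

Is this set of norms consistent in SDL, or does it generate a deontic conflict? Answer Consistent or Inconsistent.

Premise 4 is O(encrypt_credential → halt_line), but O(encrypt_credential) is not derivable from the premises, so it does not yield O(halt_line).
So O(halt_line) is not derivable, and the apparent clash with O(¬halt_line) does not arise.
A world satisfying every obligation exists (e.g. cease_operations=true, convene_panel=false, delete_record=false, disclose_report=false, encrypt_credential=false, flag_transcript=false, halt_line=false, run_backup=false, unfreeze_account=true, vacate_premises=false, void_entry=false, wear_ppe=false); no atom is both obligatory and forbidden, so the set is consistent.

Consistent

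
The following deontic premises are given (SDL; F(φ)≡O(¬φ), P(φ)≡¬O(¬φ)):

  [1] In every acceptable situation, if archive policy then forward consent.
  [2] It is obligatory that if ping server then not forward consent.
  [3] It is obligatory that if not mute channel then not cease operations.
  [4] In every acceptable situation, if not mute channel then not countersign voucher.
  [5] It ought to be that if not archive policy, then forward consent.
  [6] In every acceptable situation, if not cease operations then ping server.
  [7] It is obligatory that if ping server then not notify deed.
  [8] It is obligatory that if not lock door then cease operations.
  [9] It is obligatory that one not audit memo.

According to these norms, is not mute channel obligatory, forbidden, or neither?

Premises 5 and 1 cover both cases: O(¬archive_policy → forward_consent) and O(archive_policy → forward_consent). Since ¬archive_policy ∨ archive_policy is a tautology, O(forward_consent) follows.
Premise 2, O(ping_server → ¬forward_consent), contraposes to O(forward_consent → ¬ping_server); with O(forward_consent) we get O(¬ping_server).
Premise 6, O(¬cease_operations → ping_server), contraposes to O(¬ping_server → cease_operations); with O(¬ping_server) we get O(cease_operations).
Premise 3 is O(¬mute_channel → ¬cease_operations); contrapositively O(cease_operations → mute_channel). Since O(cease_operations) holds, K gives O(mute_channel).
Premises 4, 7, 8, 9 do not contribute to this derivation.
Thus O(mute_channel), which is F(¬mute_channel): ¬mute_channel is forbidden.

Forbidden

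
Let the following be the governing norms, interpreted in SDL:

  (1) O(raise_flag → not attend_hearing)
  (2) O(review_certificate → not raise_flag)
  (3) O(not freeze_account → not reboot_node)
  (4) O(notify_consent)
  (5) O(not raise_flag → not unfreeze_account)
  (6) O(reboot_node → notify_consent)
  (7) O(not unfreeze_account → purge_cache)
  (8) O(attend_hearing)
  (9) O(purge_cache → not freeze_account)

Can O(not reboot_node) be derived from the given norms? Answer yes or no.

Yes

Premise 8 gives O(attend_hearing).
The contrapositive of premise 1 (O(raise_flag → not attend_hearing)) is O(attend_hearing → not raise_flag), and O(attend_hearing) is already established, so O(not raise_flag).
With premise 5, O(not raise_flag → not unfreeze_account), the K-axiom yields O(not unfreeze_account).
With premise 7, O(not unfreeze_account → purge_cache), the K-axiom yields O(purge_cache).
From O(purge_cache) and premise 9, O(purge_cache → not freeze_account), we obtain O(not freeze_account).
From O(not freeze_account) and premise 3, O(not freeze_account → not reboot_node), we obtain O(not reboot_node).
Premises 2, 4, 6 do not contribute to this derivation.
So O(not reboot_node) follows.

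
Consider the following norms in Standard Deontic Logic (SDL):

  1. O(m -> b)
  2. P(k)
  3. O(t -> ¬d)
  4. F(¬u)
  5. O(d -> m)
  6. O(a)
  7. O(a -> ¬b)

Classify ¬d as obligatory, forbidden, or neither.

Premise 6 states O(a) outright.
With premise 7, O(a -> ¬b), the K-axiom yields O(¬b).
Premise 1, O(m -> b), contraposes to O(¬b -> ¬m); with O(¬b) we get O(¬m).
Premise 5 is O(d -> m); contrapositively O(¬m -> ¬d). Since O(¬m) holds, K gives O(¬d).
Premises 2, 3, 4 do not contribute to this derivation.
Hence ¬d is obligatory.

Obligatory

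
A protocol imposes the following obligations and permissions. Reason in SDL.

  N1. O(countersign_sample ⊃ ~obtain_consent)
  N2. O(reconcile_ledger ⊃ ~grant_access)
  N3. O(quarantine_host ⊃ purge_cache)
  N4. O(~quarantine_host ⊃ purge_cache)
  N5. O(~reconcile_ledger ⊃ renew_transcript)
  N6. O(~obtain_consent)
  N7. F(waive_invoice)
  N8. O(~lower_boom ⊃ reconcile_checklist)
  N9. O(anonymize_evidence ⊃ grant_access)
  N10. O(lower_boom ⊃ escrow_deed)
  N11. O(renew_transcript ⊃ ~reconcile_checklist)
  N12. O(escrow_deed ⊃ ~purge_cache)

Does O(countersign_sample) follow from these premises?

Premise 1 is O(countersign_sample ⊃ ~obtain_consent); even if O(~obtain_consent) held, inferring O(countersign_sample) would be affirming the consequent — invalid.
No other premise forces O(countersign_sample). An ideal world satisfying every premise can still have countersign_sample false, so O(countersign_sample) is not derivable.

No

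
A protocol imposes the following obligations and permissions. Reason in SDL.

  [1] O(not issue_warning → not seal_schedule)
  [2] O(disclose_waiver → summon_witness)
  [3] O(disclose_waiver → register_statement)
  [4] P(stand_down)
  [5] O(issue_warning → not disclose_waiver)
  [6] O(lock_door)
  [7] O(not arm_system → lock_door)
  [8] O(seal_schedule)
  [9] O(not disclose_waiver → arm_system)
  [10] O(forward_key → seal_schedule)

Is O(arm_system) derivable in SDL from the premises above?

Yes

Premise 8 gives O(seal_schedule).
The contrapositive of premise 1 (O(not issue_warning → not seal_schedule)) is O(seal_schedule → issue_warning), and O(seal_schedule) is already established, so O(issue_warning).
With premise 5, O(issue_warning → not disclose_waiver), the K-axiom yields O(not disclose_waiver).
From O(not disclose_waiver) and premise 9, O(not disclose_waiver → arm_system), we obtain O(arm_system).
Premises 2, 3, 4, 6, 7, 10 do not contribute to this derivation.
So O(arm_system) follows.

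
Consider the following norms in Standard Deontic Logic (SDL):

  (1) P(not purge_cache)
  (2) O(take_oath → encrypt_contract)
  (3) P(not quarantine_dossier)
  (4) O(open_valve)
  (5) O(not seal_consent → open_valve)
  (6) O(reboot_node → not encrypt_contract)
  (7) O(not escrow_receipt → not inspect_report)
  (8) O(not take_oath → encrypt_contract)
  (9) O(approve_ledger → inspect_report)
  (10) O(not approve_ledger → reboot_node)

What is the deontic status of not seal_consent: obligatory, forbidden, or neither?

Premise 5 is O(not seal_consent → open_valve); even if O(open_valve) held, inferring O(not seal_consent) would be affirming the consequent — invalid.
No premise or chain of K-axiom applications forces O(not seal_consent), and none forces O(seal_consent). So not seal_consent is neither obligatory nor forbidden under these norms.

Neither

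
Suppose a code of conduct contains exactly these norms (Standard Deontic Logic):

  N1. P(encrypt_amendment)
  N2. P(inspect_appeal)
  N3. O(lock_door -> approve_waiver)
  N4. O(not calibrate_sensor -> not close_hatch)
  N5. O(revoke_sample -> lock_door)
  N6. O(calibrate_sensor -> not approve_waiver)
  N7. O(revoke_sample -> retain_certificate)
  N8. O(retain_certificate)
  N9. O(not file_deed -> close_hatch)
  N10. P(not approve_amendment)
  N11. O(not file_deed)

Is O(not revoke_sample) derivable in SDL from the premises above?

From premise 11 we have O(not file_deed).
With premise 9, O(not file_deed -> close_hatch), the K-axiom yields O(close_hatch).
Premise 4, O(not calibrate_sensor -> not close_hatch), contraposes to O(close_hatch -> calibrate_sensor); with O(close_hatch) we get O(calibrate_sensor).
Premise 6 is O(calibrate_sensor -> not approve_waiver); since O(calibrate_sensor), deontic closure gives O(not approve_waiver).
The contrapositive of premise 3 (O(lock_door -> approve_waiver)) is O(not approve_waiver -> not lock_door), and O(not approve_waiver) is already established, so O(not lock_door).
Premise 5, O(revoke_sample -> lock_door), contraposes to O(not lock_door -> not revoke_sample); with O(not lock_door) we get O(not revoke_sample).
Premises 1, 2, 7, 8, 10 do not contribute to this derivation.
So O(not revoke_sample) follows.

Yes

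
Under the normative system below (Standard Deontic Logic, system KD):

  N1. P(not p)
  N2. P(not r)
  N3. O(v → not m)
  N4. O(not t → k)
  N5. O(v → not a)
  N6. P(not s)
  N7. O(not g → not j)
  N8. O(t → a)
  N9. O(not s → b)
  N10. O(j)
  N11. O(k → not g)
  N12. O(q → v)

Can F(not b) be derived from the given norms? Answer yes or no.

Premise 9 is O(not s → b), but O(not s) is not derivable from the premises (the permission P(not s) asserts only not O(s), not O(not s)), so it does not yield O(b).
No other premise forces O(b). An ideal world satisfying every premise can still have not b true, so F(not b) is not derivable.

No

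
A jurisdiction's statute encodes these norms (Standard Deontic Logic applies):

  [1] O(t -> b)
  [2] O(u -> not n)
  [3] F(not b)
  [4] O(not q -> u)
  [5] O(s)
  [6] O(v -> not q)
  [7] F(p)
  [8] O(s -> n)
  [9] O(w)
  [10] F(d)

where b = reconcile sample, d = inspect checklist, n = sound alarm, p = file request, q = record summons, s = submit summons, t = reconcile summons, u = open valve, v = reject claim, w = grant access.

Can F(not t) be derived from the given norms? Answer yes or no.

No

Premise 1 is O(t -> b); even if O(b) held, inferring O(t) would be affirming the consequent — invalid.
No other premise forces O(t). An ideal world satisfying every premise can still have not t true, so F(not t) is not derivable.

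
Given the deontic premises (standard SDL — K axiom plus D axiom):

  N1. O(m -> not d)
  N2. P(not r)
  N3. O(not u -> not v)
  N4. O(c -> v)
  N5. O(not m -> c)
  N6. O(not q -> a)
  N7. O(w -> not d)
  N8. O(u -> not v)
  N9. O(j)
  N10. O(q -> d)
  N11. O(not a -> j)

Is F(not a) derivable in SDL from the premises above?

By case analysis on not u: premise 3 gives O(not u -> not v) and premise 8 gives O(u -> not v), so O(not v) either way.
The contrapositive of premise 4 (O(c -> v)) is O(not v -> not c), and O(not v) is already established, so O(not c).
Premise 5, O(not m -> c), contraposes to O(not c -> m); with O(not c) we get O(m).
Premise 1 is O(m -> not d); since O(m), deontic closure gives O(not d).
Premise 10, O(q -> d), contraposes to O(not d -> not q); with O(not d) we get O(not q).
Premise 6 is O(not q -> a); since O(not q), deontic closure gives O(a).
Premises 2, 7, 9, 11 do not contribute to this derivation.
So O(a) holds, i.e. F(not a). The claim follows.

Yes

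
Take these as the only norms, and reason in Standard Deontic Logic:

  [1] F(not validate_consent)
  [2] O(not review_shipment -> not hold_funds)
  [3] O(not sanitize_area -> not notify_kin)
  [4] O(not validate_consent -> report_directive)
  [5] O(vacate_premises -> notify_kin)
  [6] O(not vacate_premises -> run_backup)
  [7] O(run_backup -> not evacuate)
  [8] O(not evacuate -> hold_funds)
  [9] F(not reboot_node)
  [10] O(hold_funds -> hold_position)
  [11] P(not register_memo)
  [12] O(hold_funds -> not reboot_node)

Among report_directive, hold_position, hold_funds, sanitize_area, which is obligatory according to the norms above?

sanitize_area

Premise 9 is F(not reboot_node), i.e. O(reboot_node).
The contrapositive of premise 12 (O(hold_funds -> not reboot_node)) is O(reboot_node -> not hold_funds), and O(reboot_node) is already established, so O(not hold_funds).
Premise 8 is O(not evacuate -> hold_funds); contrapositively O(not hold_funds -> evacuate). Since O(not hold_funds) holds, K gives O(evacuate).
Premise 7, O(run_backup -> not evacuate), contraposes to O(evacuate -> not run_backup); with O(evacuate) we get O(not run_backup).
Premise 6, O(not vacate_premises -> run_backup), contraposes to O(not run_backup -> vacate_premises); with O(not run_backup) we get O(vacate_premises).
Premise 5 is O(vacate_premises -> notify_kin); since O(vacate_premises), deontic closure gives O(notify_kin).
The contrapositive of premise 3 (O(not sanitize_area -> not notify_kin)) is O(notify_kin -> sanitize_area), and O(notify_kin) is already established, so O(sanitize_area).
So O(sanitize_area) holds — sanitize_area is obligatory. None of the other listed options is made obligatory by any chain of premises.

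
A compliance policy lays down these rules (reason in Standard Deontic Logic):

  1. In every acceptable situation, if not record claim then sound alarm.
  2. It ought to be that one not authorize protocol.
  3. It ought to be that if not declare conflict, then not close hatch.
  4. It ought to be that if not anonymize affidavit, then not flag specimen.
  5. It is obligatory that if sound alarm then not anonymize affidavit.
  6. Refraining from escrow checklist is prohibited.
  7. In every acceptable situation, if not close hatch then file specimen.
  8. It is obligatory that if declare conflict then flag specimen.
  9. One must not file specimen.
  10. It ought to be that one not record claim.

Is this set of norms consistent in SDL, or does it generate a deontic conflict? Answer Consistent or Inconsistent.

F(file_specimen) at premise 9 means O(¬file_specimen).
Premise 7 is O(¬close_hatch → file_specimen); contrapositively O(¬file_specimen → close_hatch). Since O(¬file_specimen) holds, K gives O(close_hatch).
Premise 3, O(¬declare_conflict → ¬close_hatch), contraposes to O(close_hatch → declare_conflict); with O(close_hatch) we get O(declare_conflict).
From O(declare_conflict) and premise 8, O(declare_conflict → flag_specimen), we obtain O(flag_specimen).
The contrapositive of premise 4 (O(¬anonymize_affidavit → ¬flag_specimen)) is O(flag_specimen → anonymize_affidavit), and O(flag_specimen) is already established, so O(anonymize_affidavit).
The contrapositive of premise 5 (O(sound_alarm → ¬anonymize_affidavit)) is O(anonymize_affidavit → ¬sound_alarm), and O(anonymize_affidavit) is already established, so O(¬sound_alarm).
Premise 1, O(¬record_claim → sound_alarm), contraposes to O(¬sound_alarm → record_claim); with O(¬sound_alarm) we get O(record_claim).
However, premise 10 gives O(¬record_claim).
We now have both O(record_claim) and O(¬record_claim) — record_claim is simultaneously obligatory and forbidden, violating the D-axiom.

Inconsistent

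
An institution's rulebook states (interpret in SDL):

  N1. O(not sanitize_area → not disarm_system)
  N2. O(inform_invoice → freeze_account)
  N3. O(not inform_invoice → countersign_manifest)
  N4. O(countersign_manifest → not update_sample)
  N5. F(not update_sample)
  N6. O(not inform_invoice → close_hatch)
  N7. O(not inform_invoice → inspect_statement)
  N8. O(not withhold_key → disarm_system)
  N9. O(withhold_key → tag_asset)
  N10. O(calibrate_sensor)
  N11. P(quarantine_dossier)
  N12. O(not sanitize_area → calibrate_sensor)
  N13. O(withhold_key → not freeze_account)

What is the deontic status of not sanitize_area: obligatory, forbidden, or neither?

Forbidden

Premise 5, F(not update_sample), is equivalent to O(update_sample).
Premise 4 is O(countersign_manifest → not update_sample); contrapositively O(update_sample → not countersign_manifest). Since O(update_sample) holds, K gives O(not countersign_manifest).
Premise 3, O(not inform_invoice → countersign_manifest), contraposes to O(not countersign_manifest → inform_invoice); with O(not countersign_manifest) we get O(inform_invoice).
From O(inform_invoice) and premise 2, O(inform_invoice → freeze_account), we obtain O(freeze_account).
Premise 13 is O(withhold_key → not freeze_account); contrapositively O(freeze_account → not withhold_key). Since O(freeze_account) holds, K gives O(not withhold_key).
Applying K to premise 8 (O(not withhold_key → disarm_system)) and O(not withhold_key) yields O(disarm_system).
The contrapositive of premise 1 (O(not sanitize_area → not disarm_system)) is O(disarm_system → sanitize_area), and O(disarm_system) is already established, so O(sanitize_area).
Premises 6, 7, 9, 10, 11, 12 do not contribute to this derivation.
Thus O(sanitize_area), which is F(not sanitize_area): not sanitize_area is forbidden.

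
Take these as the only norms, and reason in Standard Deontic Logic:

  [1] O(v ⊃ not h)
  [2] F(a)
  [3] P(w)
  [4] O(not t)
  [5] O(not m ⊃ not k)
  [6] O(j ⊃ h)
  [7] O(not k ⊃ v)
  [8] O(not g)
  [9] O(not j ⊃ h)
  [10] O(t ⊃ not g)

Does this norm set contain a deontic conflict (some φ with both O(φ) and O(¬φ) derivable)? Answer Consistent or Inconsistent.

Premise 10 is O(t ⊃ not g); even if O(not g) held, inferring O(t) would be affirming the consequent — invalid.
So O(t) is not derivable, and the apparent clash with O(not t) does not arise.
A world satisfying every obligation exists (e.g. a=false, g=false, h=true, j=false, k=true, m=true, t=false, v=false, w=false); no atom is both obligatory and forbidden, so the set is consistent.

Consistent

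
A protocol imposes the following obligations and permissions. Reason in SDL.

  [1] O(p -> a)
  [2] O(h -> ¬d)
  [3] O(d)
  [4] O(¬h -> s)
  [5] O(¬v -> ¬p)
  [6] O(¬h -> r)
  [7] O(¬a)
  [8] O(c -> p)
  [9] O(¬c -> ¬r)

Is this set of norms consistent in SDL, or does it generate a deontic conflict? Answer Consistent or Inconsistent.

Inconsistent

Premise 7 states O(¬a) outright.
Premise 1 is O(p -> a); contrapositively O(¬a -> ¬p). Since O(¬a) holds, K gives O(¬p).
Premise 8, O(c -> p), contraposes to O(¬p -> ¬c); with O(¬p) we get O(¬c).
Premise 9 is O(¬c -> ¬r); since O(¬c), deontic closure gives O(¬r).
Premise 6 is O(¬h -> r); contrapositively O(¬r -> h). Since O(¬r) holds, K gives O(h).
With premise 2, O(h -> ¬d), the K-axiom yields O(¬d).
Yet premise 3 states O(d).
We now have both O(¬d) and O(d) — d is simultaneously obligatory and forbidden, violating the D-axiom.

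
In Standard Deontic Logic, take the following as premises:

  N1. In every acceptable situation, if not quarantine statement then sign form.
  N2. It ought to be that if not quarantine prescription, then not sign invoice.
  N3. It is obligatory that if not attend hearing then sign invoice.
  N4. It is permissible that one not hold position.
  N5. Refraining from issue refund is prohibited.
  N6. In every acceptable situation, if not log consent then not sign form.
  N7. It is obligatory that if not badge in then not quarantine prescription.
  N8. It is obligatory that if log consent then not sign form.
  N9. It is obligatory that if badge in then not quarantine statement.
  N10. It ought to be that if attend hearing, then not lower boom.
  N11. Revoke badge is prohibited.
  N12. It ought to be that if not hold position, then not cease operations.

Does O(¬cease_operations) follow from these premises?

Premise 12 is O(¬hold_position → ¬cease_operations), but O(¬hold_position) is not derivable from the premises (the permission P(¬hold_position) asserts only ¬O(hold_position), not O(¬hold_position)), so it does not yield O(¬cease_operations).
No other premise forces O(¬cease_operations). An ideal world satisfying every premise can still have ¬cease_operations false, so O(¬cease_operations) is not derivable.

No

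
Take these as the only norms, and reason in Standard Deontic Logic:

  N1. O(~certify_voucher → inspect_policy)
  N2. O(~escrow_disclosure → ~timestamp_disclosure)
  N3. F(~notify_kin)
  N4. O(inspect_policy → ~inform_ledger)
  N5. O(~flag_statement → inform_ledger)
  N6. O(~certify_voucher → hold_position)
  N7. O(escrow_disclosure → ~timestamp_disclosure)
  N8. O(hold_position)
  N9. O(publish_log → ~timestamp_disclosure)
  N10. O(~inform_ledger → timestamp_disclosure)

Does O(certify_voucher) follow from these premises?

Yes

By case analysis on ~escrow_disclosure: premise 2 gives O(~escrow_disclosure → ~timestamp_disclosure) and premise 7 gives O(escrow_disclosure → ~timestamp_disclosure), so O(~timestamp_disclosure) either way.
Premise 10 is O(~inform_ledger → timestamp_disclosure); contrapositively O(~timestamp_disclosure → inform_ledger). Since O(~timestamp_disclosure) holds, K gives O(inform_ledger).
Premise 4, O(inspect_policy → ~inform_ledger), contraposes to O(inform_ledger → ~inspect_policy); with O(inform_ledger) we get O(~inspect_policy).
Premise 1, O(~certify_voucher → inspect_policy), contraposes to O(~inspect_policy → certify_voucher); with O(~inspect_policy) we get O(certify_voucher).
Premises 3, 5, 6, 8, 9 do not contribute to this derivation.
So O(certify_voucher) follows.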